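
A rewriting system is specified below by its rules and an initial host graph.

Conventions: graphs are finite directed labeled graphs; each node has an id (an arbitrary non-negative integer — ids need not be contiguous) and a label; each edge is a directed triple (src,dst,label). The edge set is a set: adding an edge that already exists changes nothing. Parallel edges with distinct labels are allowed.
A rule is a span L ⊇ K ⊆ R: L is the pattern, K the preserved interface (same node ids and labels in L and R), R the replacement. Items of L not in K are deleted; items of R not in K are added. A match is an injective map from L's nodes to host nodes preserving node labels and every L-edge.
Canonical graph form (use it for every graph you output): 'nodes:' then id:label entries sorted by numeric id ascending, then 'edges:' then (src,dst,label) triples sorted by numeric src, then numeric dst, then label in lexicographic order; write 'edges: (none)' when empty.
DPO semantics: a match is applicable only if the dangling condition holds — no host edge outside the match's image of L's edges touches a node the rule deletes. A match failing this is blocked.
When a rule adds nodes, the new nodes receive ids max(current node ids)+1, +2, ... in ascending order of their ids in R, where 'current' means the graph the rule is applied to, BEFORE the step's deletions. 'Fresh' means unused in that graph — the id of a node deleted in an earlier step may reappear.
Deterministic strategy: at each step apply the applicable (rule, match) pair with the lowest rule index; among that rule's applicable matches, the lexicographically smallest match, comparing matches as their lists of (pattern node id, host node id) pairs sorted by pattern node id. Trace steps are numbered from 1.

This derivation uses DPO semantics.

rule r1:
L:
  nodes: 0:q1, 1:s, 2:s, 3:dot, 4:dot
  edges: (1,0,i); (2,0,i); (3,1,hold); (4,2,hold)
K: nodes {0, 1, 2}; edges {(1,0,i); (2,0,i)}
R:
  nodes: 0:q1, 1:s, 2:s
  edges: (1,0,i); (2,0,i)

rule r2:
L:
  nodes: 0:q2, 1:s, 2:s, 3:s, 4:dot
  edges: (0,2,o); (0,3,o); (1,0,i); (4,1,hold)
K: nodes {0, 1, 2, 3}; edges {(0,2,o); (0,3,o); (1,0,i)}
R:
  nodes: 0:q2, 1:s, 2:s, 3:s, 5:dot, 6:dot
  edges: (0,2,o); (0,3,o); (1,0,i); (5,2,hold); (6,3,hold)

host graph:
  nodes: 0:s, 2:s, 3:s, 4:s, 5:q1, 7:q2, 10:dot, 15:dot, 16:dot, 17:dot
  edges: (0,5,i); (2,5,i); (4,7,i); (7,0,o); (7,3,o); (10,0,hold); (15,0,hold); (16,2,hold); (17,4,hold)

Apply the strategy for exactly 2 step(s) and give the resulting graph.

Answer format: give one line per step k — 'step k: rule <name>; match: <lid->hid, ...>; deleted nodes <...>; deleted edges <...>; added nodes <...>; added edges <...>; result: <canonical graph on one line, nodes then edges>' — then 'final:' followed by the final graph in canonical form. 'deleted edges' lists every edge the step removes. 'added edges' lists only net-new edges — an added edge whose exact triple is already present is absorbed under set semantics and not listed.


step 1: rule r1; match: 0->5, 1->0, 2->2, 3->10, 4->16; deleted nodes 10, 16; deleted edges (10,0,hold); (16,2,hold); added nodes (none); added edges (none); result: nodes: 0:s, 2:s, 3:s, 4:s, 5:q1, 7:q2, 15:dot, 17:dot edges: (0,5,i); (2,5,i); (4,7,i); (7,0,o); (7,3,o); (15,0,hold); (17,4,hold)
step 2: rule r2; match: 0->7, 1->4, 2->0, 3->3, 4->17; deleted nodes 17; deleted edges (17,4,hold); added nodes 18, 19; added edges (18,0,hold); (19,3,hold); result: nodes: 0:s, 2:s, 3:s, 4:s, 5:q1, 7:q2, 15:dot, 18:dot, 19:dot edges: (0,5,i); (2,5,i); (4,7,i); (7,0,o); (7,3,o); (15,0,hold); (18,0,hold); (19,3,hold)
final:
nodes: 0:s, 2:s, 3:s, 4:s, 5:q1, 7:q2, 15:dot, 18:dot, 19:dot
edges: (0,5,i); (2,5,i); (4,7,i); (7,0,o); (7,3,o); (15,0,hold); (18,0,hold); (19,3,hold)


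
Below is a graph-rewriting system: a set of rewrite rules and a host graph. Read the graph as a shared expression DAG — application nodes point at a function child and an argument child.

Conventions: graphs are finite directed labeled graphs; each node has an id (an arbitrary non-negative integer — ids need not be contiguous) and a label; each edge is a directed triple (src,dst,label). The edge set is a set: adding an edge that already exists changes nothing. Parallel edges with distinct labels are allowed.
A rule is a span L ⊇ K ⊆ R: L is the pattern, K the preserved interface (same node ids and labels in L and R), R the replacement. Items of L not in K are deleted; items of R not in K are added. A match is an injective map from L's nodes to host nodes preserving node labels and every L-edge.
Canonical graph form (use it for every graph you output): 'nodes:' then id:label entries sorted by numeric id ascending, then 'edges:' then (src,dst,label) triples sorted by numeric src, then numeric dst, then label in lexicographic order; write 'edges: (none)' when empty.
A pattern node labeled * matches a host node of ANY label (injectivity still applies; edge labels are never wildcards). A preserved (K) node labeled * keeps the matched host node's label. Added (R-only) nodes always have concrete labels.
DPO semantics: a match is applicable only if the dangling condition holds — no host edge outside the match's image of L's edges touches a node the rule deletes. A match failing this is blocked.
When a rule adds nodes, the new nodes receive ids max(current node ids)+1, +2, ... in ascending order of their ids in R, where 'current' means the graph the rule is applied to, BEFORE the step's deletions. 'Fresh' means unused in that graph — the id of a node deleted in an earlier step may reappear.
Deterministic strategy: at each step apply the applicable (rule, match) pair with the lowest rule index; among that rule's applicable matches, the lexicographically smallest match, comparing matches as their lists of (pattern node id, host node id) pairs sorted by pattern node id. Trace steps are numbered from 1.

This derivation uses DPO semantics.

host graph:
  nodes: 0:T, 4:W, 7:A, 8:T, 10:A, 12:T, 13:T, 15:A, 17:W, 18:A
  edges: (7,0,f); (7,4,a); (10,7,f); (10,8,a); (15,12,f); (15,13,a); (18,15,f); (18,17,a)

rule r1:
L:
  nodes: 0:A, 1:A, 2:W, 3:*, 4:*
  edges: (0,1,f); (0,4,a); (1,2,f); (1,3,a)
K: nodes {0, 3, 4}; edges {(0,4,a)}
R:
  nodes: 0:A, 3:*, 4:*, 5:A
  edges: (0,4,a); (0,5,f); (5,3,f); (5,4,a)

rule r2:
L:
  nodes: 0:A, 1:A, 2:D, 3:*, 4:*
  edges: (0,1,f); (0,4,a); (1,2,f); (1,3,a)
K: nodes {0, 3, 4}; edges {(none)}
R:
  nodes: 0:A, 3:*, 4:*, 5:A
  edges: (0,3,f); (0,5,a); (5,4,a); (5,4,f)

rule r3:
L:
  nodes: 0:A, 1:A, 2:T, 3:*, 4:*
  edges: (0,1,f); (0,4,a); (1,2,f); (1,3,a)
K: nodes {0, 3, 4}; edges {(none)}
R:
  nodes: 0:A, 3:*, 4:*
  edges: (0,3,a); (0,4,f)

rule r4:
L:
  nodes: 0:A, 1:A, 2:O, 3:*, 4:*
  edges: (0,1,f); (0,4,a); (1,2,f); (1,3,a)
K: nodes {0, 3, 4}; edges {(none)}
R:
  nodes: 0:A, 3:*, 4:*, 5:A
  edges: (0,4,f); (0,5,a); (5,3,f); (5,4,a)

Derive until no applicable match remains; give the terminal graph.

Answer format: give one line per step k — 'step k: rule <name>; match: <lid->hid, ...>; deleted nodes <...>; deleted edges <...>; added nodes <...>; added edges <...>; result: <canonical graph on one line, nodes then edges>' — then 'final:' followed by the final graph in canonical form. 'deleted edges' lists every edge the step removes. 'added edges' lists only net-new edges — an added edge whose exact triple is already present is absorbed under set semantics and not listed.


step 1: rule r3; match: 0->10, 1->7, 2->0, 3->4, 4->8; deleted nodes 0, 7; deleted edges (7,0,f); (7,4,a); (10,7,f); (10,8,a); added nodes (none); added edges (10,4,a); (10,8,f); result: nodes: 4:W, 8:T, 10:A, 12:T, 13:T, 15:A, 17:W, 18:A edges: (10,4,a); (10,8,f); (15,12,f); (15,13,a); (18,15,f); (18,17,a)
step 2: rule r3; match: 0->18, 1->15, 2->12, 3->13, 4->17; deleted nodes 12, 15; deleted edges (15,12,f); (15,13,a); (18,15,f); (18,17,a); added nodes (none); added edges (18,13,a); (18,17,f); result: nodes: 4:W, 8:T, 10:A, 13:T, 17:W, 18:A edges: (10,4,a); (10,8,f); (18,13,a); (18,17,f)
final:
nodes: 4:W, 8:T, 10:A, 13:T, 17:W, 18:A
edges: (10,4,a); (10,8,f); (18,13,a); (18,17,f)


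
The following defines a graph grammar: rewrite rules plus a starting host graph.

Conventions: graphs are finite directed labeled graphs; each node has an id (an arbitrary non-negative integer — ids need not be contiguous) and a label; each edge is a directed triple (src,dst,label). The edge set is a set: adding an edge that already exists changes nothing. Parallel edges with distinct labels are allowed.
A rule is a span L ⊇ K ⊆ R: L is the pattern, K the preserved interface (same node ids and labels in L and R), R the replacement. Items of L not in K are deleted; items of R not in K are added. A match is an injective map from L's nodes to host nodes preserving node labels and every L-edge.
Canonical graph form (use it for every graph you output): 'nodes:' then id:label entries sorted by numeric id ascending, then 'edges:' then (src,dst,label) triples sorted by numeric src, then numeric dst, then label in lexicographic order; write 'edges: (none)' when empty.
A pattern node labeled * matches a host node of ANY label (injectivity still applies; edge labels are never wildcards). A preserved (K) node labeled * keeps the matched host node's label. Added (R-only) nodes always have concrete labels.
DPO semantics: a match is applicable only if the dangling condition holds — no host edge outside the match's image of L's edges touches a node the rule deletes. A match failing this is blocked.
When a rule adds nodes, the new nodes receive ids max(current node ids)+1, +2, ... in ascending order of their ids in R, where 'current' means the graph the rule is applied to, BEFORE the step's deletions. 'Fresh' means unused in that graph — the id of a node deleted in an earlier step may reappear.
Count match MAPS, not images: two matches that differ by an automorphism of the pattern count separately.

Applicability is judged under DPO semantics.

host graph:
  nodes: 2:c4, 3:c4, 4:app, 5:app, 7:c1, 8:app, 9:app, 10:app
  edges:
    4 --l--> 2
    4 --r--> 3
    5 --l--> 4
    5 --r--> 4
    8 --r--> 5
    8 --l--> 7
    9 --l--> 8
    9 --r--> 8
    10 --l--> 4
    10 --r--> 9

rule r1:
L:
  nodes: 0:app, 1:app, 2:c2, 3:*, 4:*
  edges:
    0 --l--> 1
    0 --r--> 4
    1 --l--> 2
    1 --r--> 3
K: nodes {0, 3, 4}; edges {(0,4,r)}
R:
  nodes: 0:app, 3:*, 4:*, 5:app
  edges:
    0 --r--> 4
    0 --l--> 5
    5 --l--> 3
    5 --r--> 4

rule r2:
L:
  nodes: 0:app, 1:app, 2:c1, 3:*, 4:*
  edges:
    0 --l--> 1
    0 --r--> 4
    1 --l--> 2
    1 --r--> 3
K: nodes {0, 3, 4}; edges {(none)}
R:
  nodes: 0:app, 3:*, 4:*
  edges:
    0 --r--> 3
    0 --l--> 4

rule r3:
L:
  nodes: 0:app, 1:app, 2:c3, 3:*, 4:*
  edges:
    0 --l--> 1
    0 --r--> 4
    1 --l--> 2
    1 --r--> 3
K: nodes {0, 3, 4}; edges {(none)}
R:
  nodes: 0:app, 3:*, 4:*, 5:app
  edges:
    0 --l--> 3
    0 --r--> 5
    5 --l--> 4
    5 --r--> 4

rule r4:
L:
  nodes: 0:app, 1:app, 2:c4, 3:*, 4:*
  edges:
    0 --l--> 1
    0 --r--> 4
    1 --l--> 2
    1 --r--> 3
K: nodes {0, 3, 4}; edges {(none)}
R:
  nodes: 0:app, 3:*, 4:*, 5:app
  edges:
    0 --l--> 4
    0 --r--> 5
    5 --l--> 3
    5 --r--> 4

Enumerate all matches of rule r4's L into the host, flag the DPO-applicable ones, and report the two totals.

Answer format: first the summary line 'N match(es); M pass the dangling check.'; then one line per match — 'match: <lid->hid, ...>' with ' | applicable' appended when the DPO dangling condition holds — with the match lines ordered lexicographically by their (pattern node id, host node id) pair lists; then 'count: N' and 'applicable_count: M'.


1 match(es); 0 pass the dangling check.
match: 0->10, 1->4, 2->2, 3->3, 4->9
count: 1
applicable_count: 0


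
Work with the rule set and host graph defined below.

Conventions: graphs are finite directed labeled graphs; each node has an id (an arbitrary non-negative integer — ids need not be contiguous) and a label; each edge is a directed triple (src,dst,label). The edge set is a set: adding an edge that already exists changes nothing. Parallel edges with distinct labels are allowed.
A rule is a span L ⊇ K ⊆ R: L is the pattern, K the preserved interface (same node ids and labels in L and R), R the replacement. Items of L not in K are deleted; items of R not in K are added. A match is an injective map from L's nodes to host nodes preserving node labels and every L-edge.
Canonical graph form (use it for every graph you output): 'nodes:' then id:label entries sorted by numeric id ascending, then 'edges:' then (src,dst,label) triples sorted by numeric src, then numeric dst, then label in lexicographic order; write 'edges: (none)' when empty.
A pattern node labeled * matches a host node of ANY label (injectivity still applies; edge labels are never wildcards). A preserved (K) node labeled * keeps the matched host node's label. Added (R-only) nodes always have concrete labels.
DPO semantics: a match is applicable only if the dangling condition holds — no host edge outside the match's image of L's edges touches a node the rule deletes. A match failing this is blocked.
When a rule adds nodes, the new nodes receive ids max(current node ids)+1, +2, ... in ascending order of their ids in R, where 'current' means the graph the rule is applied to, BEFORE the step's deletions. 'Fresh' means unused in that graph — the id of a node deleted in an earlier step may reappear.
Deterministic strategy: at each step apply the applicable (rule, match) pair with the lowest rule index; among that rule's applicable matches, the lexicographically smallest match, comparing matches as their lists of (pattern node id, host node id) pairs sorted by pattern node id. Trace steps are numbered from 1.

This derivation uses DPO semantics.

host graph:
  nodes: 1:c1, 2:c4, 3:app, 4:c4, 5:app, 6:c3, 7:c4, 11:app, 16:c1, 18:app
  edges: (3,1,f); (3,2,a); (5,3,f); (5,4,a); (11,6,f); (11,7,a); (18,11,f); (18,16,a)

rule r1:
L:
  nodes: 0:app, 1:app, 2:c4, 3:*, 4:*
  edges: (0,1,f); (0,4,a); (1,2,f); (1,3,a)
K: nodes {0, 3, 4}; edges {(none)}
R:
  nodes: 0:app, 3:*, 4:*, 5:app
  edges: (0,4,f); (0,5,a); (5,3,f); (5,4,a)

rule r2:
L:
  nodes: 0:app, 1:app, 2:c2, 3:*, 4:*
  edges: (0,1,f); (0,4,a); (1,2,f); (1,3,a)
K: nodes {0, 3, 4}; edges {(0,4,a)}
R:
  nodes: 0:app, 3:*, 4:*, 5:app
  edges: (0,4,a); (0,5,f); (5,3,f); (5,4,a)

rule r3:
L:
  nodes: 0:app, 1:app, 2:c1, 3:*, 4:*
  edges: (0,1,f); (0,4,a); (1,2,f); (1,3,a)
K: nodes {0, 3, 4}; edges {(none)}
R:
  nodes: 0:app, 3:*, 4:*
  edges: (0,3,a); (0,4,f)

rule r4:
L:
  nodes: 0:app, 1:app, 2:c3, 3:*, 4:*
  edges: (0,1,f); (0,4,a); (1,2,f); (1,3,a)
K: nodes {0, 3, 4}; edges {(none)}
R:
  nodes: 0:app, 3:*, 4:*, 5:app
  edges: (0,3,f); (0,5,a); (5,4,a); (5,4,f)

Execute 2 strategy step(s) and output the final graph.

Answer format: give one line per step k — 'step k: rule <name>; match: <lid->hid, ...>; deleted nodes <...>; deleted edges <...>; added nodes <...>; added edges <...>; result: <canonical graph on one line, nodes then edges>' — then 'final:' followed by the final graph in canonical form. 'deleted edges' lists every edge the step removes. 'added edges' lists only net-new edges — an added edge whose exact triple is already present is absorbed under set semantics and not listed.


step 1: rule r3; match: 0->5, 1->3, 2->1, 3->2, 4->4; deleted nodes 1, 3; deleted edges (3,1,f); (3,2,a); (5,3,f); (5,4,a); added nodes (none); added edges (5,2,a); (5,4,f); result: nodes: 2:c4, 4:c4, 5:app, 6:c3, 7:c4, 11:app, 16:c1, 18:app edges: (5,2,a); (5,4,f); (11,6,f); (11,7,a); (18,11,f); (18,16,a)
step 2: rule r4; match: 0->18, 1->11, 2->6, 3->7, 4->16; deleted nodes 6, 11; deleted edges (11,6,f); (11,7,a); (18,11,f); (18,16,a); added nodes 19; added edges (18,7,f); (18,19,a); (19,16,a); (19,16,f); result: nodes: 2:c4, 4:c4, 5:app, 7:c4, 16:c1, 18:app, 19:app edges: (5,2,a); (5,4,f); (18,7,f); (18,19,a); (19,16,a); (19,16,f)
final:
nodes: 2:c4, 4:c4, 5:app, 7:c4, 16:c1, 18:app, 19:app
edges: (5,2,a); (5,4,f); (18,7,f); (18,19,a); (19,16,a); (19,16,f)


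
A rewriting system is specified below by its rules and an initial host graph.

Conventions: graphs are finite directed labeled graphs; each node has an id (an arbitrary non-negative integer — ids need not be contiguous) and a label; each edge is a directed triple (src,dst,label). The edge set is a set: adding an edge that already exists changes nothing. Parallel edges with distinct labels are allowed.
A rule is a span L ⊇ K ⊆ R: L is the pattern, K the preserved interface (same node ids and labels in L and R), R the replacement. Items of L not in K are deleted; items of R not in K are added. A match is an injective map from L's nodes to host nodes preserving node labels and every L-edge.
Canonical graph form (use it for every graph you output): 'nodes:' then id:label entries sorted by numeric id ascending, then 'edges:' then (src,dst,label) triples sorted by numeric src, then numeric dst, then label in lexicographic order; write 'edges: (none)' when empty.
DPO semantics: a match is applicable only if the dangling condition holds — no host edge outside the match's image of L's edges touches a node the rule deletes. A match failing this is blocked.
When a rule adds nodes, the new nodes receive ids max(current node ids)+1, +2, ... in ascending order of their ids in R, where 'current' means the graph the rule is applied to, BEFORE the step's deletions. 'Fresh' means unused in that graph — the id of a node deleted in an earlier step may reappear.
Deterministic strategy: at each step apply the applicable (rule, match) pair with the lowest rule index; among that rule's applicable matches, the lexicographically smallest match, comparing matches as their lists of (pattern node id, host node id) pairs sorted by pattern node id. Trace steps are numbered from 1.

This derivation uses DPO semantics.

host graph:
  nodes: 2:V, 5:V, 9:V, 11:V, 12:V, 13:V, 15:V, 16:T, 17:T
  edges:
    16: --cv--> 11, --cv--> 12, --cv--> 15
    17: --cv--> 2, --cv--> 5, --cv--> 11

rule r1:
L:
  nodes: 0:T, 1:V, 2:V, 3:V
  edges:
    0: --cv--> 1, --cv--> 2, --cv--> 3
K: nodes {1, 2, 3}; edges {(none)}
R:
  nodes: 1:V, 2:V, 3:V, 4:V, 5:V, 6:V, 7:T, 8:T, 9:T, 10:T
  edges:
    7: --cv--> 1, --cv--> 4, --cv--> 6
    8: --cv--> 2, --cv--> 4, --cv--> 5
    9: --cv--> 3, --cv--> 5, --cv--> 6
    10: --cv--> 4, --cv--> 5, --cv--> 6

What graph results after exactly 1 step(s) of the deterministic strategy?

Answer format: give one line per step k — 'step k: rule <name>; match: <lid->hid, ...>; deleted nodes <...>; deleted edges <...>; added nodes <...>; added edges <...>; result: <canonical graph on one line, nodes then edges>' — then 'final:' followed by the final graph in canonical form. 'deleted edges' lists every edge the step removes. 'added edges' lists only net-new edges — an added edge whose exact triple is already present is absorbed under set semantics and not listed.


step 1: rule r1; match: 0->16, 1->11, 2->12, 3->15; deleted nodes 16; deleted edges (16,11,cv); (16,12,cv); (16,15,cv); added nodes 18, 19, 20, 21, 22, 23, 24; added edges (21,11,cv); (21,18,cv); (21,20,cv); (22,12,cv); (22,18,cv); (22,19,cv); (23,15,cv); (23,19,cv); (23,20,cv); (24,18,cv); (24,19,cv); (24,20,cv); result: nodes: 2:V, 5:V, 9:V, 11:V, 12:V, 13:V, 15:V, 17:T, 18:V, 19:V, 20:V, 21:T, 22:T, 23:T, 24:T edges: (17,2,cv); (17,5,cv); (17,11,cv); (21,11,cv); (21,18,cv); (21,20,cv); (22,12,cv); (22,18,cv); (22,19,cv); (23,15,cv); (23,19,cv); (23,20,cv); (24,18,cv); (24,19,cv); (24,20,cv)
final:
nodes: 2:V, 5:V, 9:V, 11:V, 12:V, 13:V, 15:V, 17:T, 18:V, 19:V, 20:V, 21:T, 22:T, 23:T, 24:T
edges: (17,2,cv); (17,5,cv); (17,11,cv); (21,11,cv); (21,18,cv); (21,20,cv); (22,12,cv); (22,18,cv); (22,19,cv); (23,15,cv); (23,19,cv); (23,20,cv); (24,18,cv); (24,19,cv); (24,20,cv)


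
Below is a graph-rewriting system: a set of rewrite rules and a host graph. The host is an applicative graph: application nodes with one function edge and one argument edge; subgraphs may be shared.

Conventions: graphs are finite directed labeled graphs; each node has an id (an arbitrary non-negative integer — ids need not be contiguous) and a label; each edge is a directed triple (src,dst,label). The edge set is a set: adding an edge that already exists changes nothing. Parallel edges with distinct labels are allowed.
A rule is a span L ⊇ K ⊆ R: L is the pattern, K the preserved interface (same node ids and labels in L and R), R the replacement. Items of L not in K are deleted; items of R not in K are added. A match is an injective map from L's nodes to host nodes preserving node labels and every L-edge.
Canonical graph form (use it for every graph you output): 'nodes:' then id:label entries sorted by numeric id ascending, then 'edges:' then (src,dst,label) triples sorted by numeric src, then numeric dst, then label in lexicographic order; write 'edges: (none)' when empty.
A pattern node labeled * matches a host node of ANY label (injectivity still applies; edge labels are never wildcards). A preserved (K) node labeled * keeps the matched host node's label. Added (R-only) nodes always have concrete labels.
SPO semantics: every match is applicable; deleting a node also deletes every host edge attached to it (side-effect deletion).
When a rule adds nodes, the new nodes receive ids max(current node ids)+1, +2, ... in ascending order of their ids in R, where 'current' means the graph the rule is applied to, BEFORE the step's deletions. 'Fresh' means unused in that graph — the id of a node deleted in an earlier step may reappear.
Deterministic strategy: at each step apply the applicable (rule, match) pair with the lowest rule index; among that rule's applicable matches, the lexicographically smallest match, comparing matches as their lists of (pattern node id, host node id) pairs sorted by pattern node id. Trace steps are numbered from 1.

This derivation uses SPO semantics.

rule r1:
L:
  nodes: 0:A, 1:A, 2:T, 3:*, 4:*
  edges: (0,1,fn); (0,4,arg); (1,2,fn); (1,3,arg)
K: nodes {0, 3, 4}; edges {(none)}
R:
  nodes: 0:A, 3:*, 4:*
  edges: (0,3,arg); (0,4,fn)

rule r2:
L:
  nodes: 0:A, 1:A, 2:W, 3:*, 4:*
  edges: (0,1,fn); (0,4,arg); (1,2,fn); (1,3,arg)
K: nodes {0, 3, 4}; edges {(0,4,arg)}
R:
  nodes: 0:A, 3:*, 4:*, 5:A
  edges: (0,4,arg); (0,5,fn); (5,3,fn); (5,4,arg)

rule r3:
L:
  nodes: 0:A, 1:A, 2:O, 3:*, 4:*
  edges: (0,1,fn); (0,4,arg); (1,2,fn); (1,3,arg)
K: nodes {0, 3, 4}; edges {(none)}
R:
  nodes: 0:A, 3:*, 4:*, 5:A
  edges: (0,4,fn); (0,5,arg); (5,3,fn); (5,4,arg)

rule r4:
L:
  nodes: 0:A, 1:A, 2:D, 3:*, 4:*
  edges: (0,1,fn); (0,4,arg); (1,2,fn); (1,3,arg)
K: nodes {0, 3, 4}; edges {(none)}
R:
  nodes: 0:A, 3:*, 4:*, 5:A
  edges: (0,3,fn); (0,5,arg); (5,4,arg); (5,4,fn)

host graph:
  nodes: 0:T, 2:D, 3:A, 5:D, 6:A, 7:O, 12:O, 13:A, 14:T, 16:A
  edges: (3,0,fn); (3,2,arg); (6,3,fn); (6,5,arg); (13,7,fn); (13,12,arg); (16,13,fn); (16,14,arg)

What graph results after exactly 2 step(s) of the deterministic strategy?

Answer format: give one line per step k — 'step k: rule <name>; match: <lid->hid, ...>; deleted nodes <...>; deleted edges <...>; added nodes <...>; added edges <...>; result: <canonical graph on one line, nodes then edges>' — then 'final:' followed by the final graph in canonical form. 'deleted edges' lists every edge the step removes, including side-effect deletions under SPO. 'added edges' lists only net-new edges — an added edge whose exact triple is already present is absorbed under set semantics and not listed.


step 1: rule r1; match: 0->6, 1->3, 2->0, 3->2, 4->5; deleted nodes 0, 3; deleted edges (3,0,fn); (3,2,arg); (6,3,fn); (6,5,arg); added nodes (none); added edges (6,2,arg); (6,5,fn); result: nodes: 2:D, 5:D, 6:A, 7:O, 12:O, 13:A, 14:T, 16:A edges: (6,2,arg); (6,5,fn); (13,7,fn); (13,12,arg); (16,13,fn); (16,14,arg)
step 2: rule r3; match: 0->16, 1->13, 2->7, 3->12, 4->14; deleted nodes 7, 13; deleted edges (13,7,fn); (13,12,arg); (16,13,fn); (16,14,arg); added nodes 17; added edges (16,14,fn); (16,17,arg); (17,12,fn); (17,14,arg); result: nodes: 2:D, 5:D, 6:A, 12:O, 14:T, 16:A, 17:A edges: (6,2,arg); (6,5,fn); (16,14,fn); (16,17,arg); (17,12,fn); (17,14,arg)
final:
nodes: 2:D, 5:D, 6:A, 12:O, 14:T, 16:A, 17:A
edges: (6,2,arg); (6,5,fn); (16,14,fn); (16,17,arg); (17,12,fn); (17,14,arg)


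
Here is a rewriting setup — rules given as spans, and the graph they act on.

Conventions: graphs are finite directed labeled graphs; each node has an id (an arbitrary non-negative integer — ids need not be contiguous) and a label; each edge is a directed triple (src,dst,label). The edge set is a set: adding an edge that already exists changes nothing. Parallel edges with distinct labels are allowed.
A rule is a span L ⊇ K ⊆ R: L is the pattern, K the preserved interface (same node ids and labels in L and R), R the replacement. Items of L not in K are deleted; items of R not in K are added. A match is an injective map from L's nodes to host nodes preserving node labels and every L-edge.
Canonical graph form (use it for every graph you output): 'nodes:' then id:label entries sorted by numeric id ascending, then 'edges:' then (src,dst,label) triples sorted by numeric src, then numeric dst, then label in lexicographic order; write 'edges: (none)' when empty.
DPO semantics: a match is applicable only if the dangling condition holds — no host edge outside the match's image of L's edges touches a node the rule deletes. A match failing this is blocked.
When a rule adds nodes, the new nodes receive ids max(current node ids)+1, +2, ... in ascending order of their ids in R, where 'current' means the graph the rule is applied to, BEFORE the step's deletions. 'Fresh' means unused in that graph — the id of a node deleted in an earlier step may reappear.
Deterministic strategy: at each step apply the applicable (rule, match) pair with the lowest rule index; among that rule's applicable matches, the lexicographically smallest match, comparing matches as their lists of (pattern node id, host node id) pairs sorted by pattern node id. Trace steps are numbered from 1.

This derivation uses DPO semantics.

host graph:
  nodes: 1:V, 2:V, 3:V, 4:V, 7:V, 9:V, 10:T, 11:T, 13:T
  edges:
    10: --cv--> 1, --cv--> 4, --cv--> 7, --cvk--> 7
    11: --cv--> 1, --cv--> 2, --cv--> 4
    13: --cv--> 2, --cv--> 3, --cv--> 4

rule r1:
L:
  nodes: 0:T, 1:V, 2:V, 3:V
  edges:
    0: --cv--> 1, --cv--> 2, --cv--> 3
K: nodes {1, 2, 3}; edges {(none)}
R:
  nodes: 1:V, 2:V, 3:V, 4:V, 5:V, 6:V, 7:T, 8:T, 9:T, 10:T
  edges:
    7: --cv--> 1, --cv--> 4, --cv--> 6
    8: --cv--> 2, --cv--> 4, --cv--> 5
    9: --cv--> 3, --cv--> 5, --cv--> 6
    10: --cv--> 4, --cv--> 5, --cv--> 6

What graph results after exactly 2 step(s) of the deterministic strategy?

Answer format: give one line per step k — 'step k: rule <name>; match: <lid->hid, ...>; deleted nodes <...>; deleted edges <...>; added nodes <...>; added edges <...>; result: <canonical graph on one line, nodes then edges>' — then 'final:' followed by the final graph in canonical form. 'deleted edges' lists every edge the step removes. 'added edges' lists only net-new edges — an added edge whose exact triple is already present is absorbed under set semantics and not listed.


step 1: rule r1; match: 0->11, 1->1, 2->2, 3->4; deleted nodes 11; deleted edges (11,1,cv); (11,2,cv); (11,4,cv); added nodes 14, 15, 16, 17, 18, 19, 20; added edges (17,1,cv); (17,14,cv); (17,16,cv); (18,2,cv); (18,14,cv); (18,15,cv); (19,4,cv); (19,15,cv); (19,16,cv); (20,14,cv); (20,15,cv); (20,16,cv); result: nodes: 1:V, 2:V, 3:V, 4:V, 7:V, 9:V, 10:T, 13:T, 14:V, 15:V, 16:V, 17:T, 18:T, 19:T, 20:T edges: (10,1,cv); (10,4,cv); (10,7,cv); (10,7,cvk); (13,2,cv); (13,3,cv); (13,4,cv); (17,1,cv); (17,14,cv); (17,16,cv); (18,2,cv); (18,14,cv); (18,15,cv); (19,4,cv); (19,15,cv); (19,16,cv); (20,14,cv); (20,15,cv); (20,16,cv)
step 2: rule r1; match: 0->13, 1->2, 2->3, 3->4; deleted nodes 13; deleted edges (13,2,cv); (13,3,cv); (13,4,cv); added nodes 21, 22, 23, 24, 25, 26, 27; added edges (24,2,cv); (24,21,cv); (24,23,cv); (25,3,cv); (25,21,cv); (25,22,cv); (26,4,cv); (26,22,cv); (26,23,cv); (27,21,cv); (27,22,cv); (27,23,cv); result: nodes: 1:V, 2:V, 3:V, 4:V, 7:V, 9:V, 10:T, 14:V, 15:V, 16:V, 17:T, 18:T, 19:T, 20:T, 21:V, 22:V, 23:V, 24:T, 25:T, 26:T, 27:T edges: (10,1,cv); (10,4,cv); (10,7,cv); (10,7,cvk); (17,1,cv); (17,14,cv); (17,16,cv); (18,2,cv); (18,14,cv); (18,15,cv); (19,4,cv); (19,15,cv); (19,16,cv); (20,14,cv); (20,15,cv); (20,16,cv); (24,2,cv); (24,21,cv); (24,23,cv); (25,3,cv); (25,21,cv); (25,22,cv); (26,4,cv); (26,22,cv); (26,23,cv); (27,21,cv); (27,22,cv); (27,23,cv)
final:
nodes: 1:V, 2:V, 3:V, 4:V, 7:V, 9:V, 10:T, 14:V, 15:V, 16:V, 17:T, 18:T, 19:T, 20:T, 21:V, 22:V, 23:V, 24:T, 25:T, 26:T, 27:T
edges: (10,1,cv); (10,4,cv); (10,7,cv); (10,7,cvk); (17,1,cv); (17,14,cv); (17,16,cv); (18,2,cv); (18,14,cv); (18,15,cv); (19,4,cv); (19,15,cv); (19,16,cv); (20,14,cv); (20,15,cv); (20,16,cv); (24,2,cv); (24,21,cv); (24,23,cv); (25,3,cv); (25,21,cv); (25,22,cv); (26,4,cv); (26,22,cv); (26,23,cv); (27,21,cv); (27,22,cv); (27,23,cv)


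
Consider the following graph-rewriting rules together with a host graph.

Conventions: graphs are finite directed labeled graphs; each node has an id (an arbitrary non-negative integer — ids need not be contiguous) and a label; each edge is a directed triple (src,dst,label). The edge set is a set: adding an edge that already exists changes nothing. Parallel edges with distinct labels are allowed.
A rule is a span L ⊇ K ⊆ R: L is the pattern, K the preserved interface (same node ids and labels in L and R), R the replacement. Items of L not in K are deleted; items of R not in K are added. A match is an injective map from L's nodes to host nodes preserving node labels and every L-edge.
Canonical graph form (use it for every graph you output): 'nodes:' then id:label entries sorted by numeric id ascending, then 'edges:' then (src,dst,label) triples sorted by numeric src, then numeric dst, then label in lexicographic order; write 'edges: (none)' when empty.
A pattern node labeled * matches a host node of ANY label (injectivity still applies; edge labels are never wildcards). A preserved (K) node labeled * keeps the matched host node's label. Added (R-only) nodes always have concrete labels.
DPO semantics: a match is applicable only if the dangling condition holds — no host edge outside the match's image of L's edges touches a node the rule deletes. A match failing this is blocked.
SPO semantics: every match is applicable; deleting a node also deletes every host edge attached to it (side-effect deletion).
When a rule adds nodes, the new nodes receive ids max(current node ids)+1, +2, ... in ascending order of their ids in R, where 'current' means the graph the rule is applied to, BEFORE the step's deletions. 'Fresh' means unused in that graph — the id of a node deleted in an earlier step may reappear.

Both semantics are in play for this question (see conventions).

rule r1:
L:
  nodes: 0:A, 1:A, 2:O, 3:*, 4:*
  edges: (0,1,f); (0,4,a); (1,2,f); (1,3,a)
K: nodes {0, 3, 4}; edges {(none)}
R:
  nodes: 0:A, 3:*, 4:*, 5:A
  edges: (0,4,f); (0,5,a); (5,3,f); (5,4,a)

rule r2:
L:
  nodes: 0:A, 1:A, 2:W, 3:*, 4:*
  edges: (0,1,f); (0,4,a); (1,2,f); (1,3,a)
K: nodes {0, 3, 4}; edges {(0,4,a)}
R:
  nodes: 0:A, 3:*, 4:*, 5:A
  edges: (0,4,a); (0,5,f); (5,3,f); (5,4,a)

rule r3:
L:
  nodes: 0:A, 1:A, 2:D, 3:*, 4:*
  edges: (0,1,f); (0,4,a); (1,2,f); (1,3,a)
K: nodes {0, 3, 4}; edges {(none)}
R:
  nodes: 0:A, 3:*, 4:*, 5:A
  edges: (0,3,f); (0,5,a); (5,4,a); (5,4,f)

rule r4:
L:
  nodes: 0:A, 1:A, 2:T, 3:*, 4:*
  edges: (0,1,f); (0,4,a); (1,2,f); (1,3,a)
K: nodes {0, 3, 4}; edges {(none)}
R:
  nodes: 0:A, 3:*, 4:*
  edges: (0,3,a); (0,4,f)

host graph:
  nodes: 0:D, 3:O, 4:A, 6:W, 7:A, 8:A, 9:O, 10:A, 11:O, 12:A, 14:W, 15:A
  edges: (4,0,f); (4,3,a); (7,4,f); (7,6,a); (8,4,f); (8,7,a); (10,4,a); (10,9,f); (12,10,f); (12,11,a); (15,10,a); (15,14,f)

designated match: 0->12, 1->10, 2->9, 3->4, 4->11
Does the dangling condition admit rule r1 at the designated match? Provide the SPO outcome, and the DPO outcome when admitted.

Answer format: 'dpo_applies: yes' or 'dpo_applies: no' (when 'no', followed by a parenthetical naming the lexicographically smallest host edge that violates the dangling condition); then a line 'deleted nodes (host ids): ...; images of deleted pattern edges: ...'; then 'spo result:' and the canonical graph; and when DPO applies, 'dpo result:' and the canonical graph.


dpo_applies: no
(the rule deletes node 10, which keeps host edge (15,10,a) outside the match image — the dangling condition fails, DPO blocks; SPO proceeds and side-deletes such edges)
deleted nodes (host ids): 9, 10; images of deleted pattern edges: (10,4,a); (10,9,f); (12,10,f); (12,11,a)
spo result:
nodes: 0:D, 3:O, 4:A, 6:W, 7:A, 8:A, 11:O, 12:A, 14:W, 15:A, 16:A
edges: (4,0,f); (4,3,a); (7,4,f); (7,6,a); (8,4,f); (8,7,a); (12,11,f); (12,16,a); (15,14,f); (16,4,f); (16,11,a)


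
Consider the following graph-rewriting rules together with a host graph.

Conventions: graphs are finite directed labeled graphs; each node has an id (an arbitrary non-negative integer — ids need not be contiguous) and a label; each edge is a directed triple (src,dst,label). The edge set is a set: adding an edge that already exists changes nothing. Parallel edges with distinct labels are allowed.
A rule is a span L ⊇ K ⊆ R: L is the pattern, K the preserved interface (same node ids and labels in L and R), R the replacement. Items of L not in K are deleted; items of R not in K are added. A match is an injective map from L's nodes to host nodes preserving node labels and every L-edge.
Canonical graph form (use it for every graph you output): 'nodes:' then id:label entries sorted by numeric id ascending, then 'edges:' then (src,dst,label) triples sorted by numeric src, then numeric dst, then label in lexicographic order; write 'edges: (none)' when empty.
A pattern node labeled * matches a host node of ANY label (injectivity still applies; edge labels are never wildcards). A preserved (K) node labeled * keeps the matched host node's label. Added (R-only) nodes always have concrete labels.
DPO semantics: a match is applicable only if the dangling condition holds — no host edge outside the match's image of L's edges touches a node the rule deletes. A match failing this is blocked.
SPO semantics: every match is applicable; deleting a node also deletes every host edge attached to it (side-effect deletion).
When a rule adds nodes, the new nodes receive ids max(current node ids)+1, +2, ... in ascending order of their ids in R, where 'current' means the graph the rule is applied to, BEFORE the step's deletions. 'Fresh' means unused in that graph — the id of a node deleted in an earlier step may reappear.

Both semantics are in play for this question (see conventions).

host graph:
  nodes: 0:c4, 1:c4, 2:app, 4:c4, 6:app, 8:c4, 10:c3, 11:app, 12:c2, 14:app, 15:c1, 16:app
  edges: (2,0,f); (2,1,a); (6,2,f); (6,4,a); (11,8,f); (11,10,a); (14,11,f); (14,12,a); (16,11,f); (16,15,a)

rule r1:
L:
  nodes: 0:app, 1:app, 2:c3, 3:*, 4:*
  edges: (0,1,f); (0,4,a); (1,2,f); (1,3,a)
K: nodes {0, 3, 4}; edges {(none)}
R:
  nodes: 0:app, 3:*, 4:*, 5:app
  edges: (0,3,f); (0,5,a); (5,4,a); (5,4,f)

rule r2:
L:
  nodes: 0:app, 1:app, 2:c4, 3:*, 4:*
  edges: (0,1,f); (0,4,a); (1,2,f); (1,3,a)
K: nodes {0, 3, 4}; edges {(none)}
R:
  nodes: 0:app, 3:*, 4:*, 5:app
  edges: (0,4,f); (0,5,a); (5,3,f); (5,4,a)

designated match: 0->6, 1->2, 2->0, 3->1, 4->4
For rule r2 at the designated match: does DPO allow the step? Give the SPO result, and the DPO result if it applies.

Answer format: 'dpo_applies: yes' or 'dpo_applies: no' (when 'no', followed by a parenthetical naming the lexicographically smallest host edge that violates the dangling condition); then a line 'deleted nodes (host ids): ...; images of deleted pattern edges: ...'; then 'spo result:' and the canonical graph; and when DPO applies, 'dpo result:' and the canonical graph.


dpo_applies: yes
deleted nodes (host ids): 0, 2; images of deleted pattern edges: (2,0,f); (2,1,a); (6,2,f); (6,4,a)
spo result:
nodes: 1:c4, 4:c4, 6:app, 8:c4, 10:c3, 11:app, 12:c2, 14:app, 15:c1, 16:app, 17:app
edges: (6,4,f); (6,17,a); (11,8,f); (11,10,a); (14,11,f); (14,12,a); (16,11,f); (16,15,a); (17,1,f); (17,4,a)
dpo result:
nodes: 1:c4, 4:c4, 6:app, 8:c4, 10:c3, 11:app, 12:c2, 14:app, 15:c1, 16:app, 17:app
edges: (6,4,f); (6,17,a); (11,8,f); (11,10,a); (14,11,f); (14,12,a); (16,11,f); (16,15,a); (17,1,f); (17,4,a)


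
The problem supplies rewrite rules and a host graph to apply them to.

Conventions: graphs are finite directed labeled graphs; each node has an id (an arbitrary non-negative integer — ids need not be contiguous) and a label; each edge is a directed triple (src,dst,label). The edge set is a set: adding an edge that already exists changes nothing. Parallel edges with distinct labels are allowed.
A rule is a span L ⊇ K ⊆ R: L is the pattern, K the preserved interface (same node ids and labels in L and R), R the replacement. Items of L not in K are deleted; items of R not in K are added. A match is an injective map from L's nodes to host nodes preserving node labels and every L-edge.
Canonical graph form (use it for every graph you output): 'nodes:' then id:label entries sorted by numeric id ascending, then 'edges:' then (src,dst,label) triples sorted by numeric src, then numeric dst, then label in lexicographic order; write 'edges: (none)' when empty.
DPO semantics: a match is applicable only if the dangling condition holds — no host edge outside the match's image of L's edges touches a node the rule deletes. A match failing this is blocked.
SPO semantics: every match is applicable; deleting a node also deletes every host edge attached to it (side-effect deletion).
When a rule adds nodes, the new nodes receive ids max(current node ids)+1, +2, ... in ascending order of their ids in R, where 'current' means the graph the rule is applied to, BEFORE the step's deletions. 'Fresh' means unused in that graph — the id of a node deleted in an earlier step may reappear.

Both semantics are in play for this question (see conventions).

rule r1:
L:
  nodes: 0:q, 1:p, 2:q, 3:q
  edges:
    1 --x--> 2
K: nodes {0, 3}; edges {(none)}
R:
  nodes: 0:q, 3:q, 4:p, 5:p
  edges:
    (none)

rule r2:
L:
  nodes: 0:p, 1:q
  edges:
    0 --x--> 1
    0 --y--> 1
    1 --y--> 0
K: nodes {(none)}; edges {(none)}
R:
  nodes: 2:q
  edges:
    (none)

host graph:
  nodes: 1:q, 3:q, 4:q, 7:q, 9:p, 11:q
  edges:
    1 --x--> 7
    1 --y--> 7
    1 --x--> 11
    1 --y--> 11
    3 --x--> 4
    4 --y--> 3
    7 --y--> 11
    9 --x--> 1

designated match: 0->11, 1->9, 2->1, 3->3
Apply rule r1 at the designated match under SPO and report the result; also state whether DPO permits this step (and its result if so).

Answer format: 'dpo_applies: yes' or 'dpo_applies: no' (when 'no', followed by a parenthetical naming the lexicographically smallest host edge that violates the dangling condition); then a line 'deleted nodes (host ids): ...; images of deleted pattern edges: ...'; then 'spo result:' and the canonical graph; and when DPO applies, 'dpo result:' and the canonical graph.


dpo_applies: no
(the rule deletes node 1, which keeps host edge (1,7,x) outside the match image — the dangling condition fails, DPO blocks; SPO proceeds and side-deletes such edges)
deleted nodes (host ids): 1, 9; images of deleted pattern edges: (9,1,x)
spo result:
nodes: 3:q, 4:q, 7:q, 11:q, 12:p, 13:p
edges: (3,4,x); (4,3,y); (7,11,y)


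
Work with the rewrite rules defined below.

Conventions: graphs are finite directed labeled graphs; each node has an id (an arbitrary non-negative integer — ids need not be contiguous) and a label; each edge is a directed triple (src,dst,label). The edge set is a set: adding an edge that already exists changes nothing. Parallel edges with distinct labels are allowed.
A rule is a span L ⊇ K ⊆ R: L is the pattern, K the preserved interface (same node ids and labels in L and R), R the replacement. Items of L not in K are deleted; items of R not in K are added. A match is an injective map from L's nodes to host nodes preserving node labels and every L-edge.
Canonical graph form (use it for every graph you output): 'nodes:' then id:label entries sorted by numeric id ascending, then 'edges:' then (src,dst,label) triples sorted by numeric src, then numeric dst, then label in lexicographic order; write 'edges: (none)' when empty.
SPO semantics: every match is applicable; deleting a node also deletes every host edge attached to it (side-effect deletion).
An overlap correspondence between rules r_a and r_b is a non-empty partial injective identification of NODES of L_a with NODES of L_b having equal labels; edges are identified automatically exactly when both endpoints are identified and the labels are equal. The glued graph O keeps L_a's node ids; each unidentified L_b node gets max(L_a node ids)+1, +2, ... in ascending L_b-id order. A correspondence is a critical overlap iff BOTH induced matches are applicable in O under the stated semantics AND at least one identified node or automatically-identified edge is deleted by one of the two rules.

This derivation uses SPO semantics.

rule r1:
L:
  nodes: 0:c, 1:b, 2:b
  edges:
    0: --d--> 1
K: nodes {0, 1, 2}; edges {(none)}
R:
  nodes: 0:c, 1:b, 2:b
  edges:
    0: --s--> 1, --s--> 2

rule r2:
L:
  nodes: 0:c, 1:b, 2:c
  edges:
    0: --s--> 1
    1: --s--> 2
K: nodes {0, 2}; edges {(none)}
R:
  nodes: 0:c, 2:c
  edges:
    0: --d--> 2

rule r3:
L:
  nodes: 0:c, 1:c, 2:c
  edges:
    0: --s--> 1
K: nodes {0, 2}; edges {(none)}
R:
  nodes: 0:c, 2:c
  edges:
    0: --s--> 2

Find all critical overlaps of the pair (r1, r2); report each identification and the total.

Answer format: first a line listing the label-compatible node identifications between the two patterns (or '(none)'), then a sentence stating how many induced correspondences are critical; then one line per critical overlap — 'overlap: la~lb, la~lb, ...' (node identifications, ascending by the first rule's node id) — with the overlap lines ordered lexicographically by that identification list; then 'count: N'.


label-compatible node identifications between L(r1) and L(r2): 0~0, 0~2, 1~1, 2~1
6 of the induced correspondences are critical overlaps of r1 and r2.
overlap: 0~0, 1~1
overlap: 0~0, 2~1
overlap: 0~2, 1~1
overlap: 0~2, 2~1
overlap: 1~1
overlap: 2~1
count: 6
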